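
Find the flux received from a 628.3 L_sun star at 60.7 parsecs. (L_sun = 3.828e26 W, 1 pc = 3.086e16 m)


F = L / (4*pi*d^2) = 2.405e+29 / (4*pi*(1.873e+18)^2) = 5.455e-09

5.455e-09 W/m^2


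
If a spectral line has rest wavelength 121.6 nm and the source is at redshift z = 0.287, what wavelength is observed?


lam_obs = lam_emit * (1 + z) = 121.6 * (1 + 0.287) = 156.4992

156.4992 nm


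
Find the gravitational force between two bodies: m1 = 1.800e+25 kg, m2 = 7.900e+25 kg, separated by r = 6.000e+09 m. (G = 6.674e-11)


F = G*m1*m2/r^2 = 6.674e-11 * 1.800e+25 * 7.900e+25 / (6.000e+09)^2 = 6.674e-11 * 1.422e+51 / 3.600e+19 = 2.636e+21

2.636e+21 N


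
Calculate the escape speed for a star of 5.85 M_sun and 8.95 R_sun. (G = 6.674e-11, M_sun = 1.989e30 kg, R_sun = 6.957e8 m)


M = 5.85 * 1.989e30 kg = 1.163565e+31 kg; R = 8.95 * 6.957e8 m = 6.226515e+09 m. v_esc = sqrt(2GM/R) = sqrt(2 * 6.674e-11 * 1.163565e+31 / 6.226515e+09) = 499437.2197

499437.2197 m/s


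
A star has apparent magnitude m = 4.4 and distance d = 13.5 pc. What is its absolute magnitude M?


M = m - 5*log10(d) + 5 = 4.4 - 5*log10(13.5) + 5 = 3.7483

3.7483


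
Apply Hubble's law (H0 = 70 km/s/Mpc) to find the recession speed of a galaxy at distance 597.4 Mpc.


v = H0 * d = 70 * 597.4 = 41818.0

41818.0 km/s


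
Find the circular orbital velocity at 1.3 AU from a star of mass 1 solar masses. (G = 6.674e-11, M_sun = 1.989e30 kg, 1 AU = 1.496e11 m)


v = sqrt(GM/r) = sqrt(6.674e-11 * 1.989e+30 / 1.945e+11) = 26126.0059

26126.0059 m/s


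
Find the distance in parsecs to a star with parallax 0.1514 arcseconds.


d = 1/p = 1/0.1514 = 6.605

6.605 pc


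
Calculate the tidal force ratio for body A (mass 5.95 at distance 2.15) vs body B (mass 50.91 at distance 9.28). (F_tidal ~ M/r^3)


Ratio = (M1/r1^3) / (M2/r2^3) = (5.95/2.15^3) / (50.91/9.28^3) = 9.3982

9.3982


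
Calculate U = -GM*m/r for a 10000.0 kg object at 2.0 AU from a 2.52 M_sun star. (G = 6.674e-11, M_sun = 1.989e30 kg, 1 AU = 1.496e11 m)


M = 2.52 * 1.989e30 kg = 5.01228e+30 kg; r = 2.0 AU * 1.496e11 m/AU = 2.992e+11 m. U = -GM*m/r = -(6.674e-11 * 5.01228e+30 * 10000.0) / 2.992e+11 = -1.118e+13

-1.118e+13 J


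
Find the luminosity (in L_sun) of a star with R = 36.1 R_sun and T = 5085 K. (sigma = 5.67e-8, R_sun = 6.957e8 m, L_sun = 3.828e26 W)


R = 36.1 * 6.957e8 m = 2.511477e+10 m. L = 4*pi*R^2*sigma*T^4 = 4*pi*(2.511477e+10)^2 * 5.67e-8 * 5085^4 = 3.004797176e+29 W. L/L_sun = 3.004797176e+29 / 3.828e26 = 784.9522

784.9522 L_sun


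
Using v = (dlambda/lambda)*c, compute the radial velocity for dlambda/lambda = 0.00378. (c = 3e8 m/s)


v = (dlambda/lambda) * c = 0.00378 * 3e8 = 1.134e+06

1.134e+06 m/s


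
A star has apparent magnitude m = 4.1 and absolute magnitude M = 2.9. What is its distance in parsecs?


d = 10^((m - M + 5)/5) = 10^((4.1 - 2.9 + 5)/5) = 17.378

17.378 pc


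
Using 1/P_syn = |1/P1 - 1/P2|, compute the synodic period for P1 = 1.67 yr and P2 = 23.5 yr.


1/P_syn = |1/P1 - 1/P2| = |1/1.67 - 1/23.5| => P_syn = 1.7978

1.7978 years


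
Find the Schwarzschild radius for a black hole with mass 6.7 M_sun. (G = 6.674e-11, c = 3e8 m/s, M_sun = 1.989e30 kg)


M = 6.7 * 1.989e30 kg = 1.33263e+31 kg. rs = 2GM/c^2 = 2 * 6.674e-11 * 1.33263e+31 / (3e8)^2 = 19764.3836

19764.3836 m


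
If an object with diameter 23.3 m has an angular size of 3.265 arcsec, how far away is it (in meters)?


D = size / theta_rad, theta_rad = 3.265 * pi/(180*3600) = 1.583e-05, D = 1.472e+06

1.472e+06 m


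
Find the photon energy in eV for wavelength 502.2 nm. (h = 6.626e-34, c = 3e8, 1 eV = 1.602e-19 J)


E = hc/lambda = 6.626e-34 * 3e8 / 5.022e-07 = 3.958e-19 J = 2.4708 eV

2.4708 eV


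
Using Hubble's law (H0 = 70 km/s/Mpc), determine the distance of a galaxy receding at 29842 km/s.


d = v / H0 = 29842 / 70 = 426.3143

426.3143 Mpc


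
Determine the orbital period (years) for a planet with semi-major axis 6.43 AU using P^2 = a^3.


P = a^(3/2) = 6.43^1.5 = 16.3048

16.3048 years


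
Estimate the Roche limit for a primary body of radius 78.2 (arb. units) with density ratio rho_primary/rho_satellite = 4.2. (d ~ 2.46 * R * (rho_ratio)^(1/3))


d_Roche = 2.46 * 78.2 * 4.2^(1/3) = 310.3785

310.3785


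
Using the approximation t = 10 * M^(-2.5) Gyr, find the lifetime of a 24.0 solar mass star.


t = 10 * M^(-2.5) = 10 * 24.0^(-2.5) = 0.0035

0.0035 Gyr


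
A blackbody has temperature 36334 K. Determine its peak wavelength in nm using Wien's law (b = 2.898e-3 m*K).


lam_max = b / T = 2.898e-3 / 36334 = 7.976e-08 m = 79.76 nm

79.76 nm


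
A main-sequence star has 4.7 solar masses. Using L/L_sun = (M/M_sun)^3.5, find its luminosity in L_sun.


L/L_sun = (M/M_sun)^3.5 = 4.7^3.5 = 225.0829

225.0829 L_sun


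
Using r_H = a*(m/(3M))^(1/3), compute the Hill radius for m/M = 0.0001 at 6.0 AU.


r_H = a * (m/3M)^(1/3) = 6.0 * (0.0001/3)^(1/3) = 0.1931

0.1931 AU


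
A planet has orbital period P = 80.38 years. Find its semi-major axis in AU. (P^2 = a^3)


a = P^(2/3) = 80.38^(2/3) = 18.6251

18.6251 AU


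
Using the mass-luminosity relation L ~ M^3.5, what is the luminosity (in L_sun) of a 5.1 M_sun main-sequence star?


L/L_sun = (M/M_sun)^3.5 = 5.1^3.5 = 299.5681

299.5681 L_sun


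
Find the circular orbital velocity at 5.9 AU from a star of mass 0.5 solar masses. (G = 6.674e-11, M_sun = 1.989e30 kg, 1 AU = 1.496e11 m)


v = sqrt(GM/r) = sqrt(6.674e-11 * 9.945e+29 / 8.826e+11) = 8671.689

8671.689 m/s


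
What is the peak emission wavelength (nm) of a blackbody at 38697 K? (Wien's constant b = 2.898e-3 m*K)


lam_max = b / T = 2.898e-3 / 38697 = 7.489e-08 m = 74.8895 nm

74.8895 nm


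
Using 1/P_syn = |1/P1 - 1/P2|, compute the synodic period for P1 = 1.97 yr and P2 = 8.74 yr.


1/P_syn = |1/P1 - 1/P2| = |1/1.97 - 1/8.74| => P_syn = 2.5432

2.5432 years


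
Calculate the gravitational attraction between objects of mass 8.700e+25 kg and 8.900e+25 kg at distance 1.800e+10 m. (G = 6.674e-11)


F = G*m1*m2/r^2 = 6.674e-11 * 8.700e+25 * 8.900e+25 / (1.800e+10)^2 = 6.674e-11 * 7.743e+51 / 3.240e+20 = 1.595e+21

1.595e+21 N


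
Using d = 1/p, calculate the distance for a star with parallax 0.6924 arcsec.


d = 1/p = 1/0.6924 = 1.4443

1.4443 pc


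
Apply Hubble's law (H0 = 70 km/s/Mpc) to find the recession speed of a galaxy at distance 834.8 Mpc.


v = H0 * d = 70 * 834.8 = 58436.0

58436.0 km/s


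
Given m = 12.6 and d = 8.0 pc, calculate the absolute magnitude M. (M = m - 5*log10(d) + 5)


M = m - 5*log10(d) + 5 = 12.6 - 5*log10(8.0) + 5 = 13.0846

13.0846


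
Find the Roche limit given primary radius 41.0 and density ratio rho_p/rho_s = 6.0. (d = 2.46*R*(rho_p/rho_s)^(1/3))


d_Roche = 2.46 * 41.0 * 6.0^(1/3) = 183.2748

183.2748


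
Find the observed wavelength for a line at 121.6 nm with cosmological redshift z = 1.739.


lam_obs = lam_emit * (1 + z) = 121.6 * (1 + 1.739) = 333.0624

333.0624 nm


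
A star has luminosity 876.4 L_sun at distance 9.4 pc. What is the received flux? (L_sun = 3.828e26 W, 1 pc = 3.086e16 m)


F = L / (4*pi*d^2) = 3.355e+29 / (4*pi*(2.901e+17)^2) = 3.173e-07

3.173e-07 W/m^2


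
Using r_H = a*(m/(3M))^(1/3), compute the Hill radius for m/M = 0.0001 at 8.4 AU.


r_H = a * (m/3M)^(1/3) = 8.4 * (0.0001/3)^(1/3) = 0.2703

0.2703 AU


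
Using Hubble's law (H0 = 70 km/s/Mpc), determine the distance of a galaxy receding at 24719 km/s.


d = v / H0 = 24719 / 70 = 353.1286

353.1286 Mpc


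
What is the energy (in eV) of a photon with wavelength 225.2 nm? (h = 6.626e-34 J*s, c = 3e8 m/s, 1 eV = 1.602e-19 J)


E = hc/lambda = 6.626e-34 * 3e8 / 2.252e-07 = 8.827e-19 J = 5.5099 eV

5.5099 eV


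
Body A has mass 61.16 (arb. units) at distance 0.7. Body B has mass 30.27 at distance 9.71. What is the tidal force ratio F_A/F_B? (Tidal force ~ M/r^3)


Ratio = (M1/r1^3) / (M2/r2^3) = (61.16/0.7^3) / (30.27/9.71^3) = 5392.8535

5392.8535


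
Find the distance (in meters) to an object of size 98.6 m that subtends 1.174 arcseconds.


D = size / theta_rad, theta_rad = 1.174 * pi/(180*3600) = 5.692e-06, D = 1.732e+07

1.732e+07 m


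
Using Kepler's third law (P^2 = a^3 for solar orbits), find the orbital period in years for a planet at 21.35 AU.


P = a^(3/2) = 21.35^1.5 = 98.6499

98.6499 years


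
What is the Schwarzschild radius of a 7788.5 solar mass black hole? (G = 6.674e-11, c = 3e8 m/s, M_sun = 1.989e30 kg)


M = 7788.5 * 1.989e30 kg = 1.54913265e+34 kg. rs = 2GM/c^2 = 2 * 6.674e-11 * 1.54913265e+34 / (3e8)^2 = 2.298e+07

2.298e+07 m


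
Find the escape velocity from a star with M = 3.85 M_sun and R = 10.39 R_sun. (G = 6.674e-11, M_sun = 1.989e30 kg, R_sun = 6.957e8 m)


M = 3.85 * 1.989e30 kg = 7.65765e+30 kg; R = 10.39 * 6.957e8 m = 7.228323e+09 m. v_esc = sqrt(2GM/R) = sqrt(2 * 6.674e-11 * 7.65765e+30 / 7.228323e+09) = 376042.6286

376042.6286 m/s


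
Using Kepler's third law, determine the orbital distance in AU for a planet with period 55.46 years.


a = P^(2/3) = 55.46^(2/3) = 14.543

14.543 AU


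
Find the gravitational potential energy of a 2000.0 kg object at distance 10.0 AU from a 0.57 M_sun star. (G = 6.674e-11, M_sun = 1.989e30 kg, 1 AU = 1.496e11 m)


M = 0.57 * 1.989e30 kg = 1.13373e+30 kg; r = 10.0 AU * 1.496e11 m/AU = 1.496e+12 m. U = -GM*m/r = -(6.674e-11 * 1.13373e+30 * 2000.0) / 1.496e+12 = -1.012e+11

-1.012e+11 J


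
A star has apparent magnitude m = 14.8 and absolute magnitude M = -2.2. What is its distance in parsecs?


d = 10^((m - M + 5)/5) = 10^((14.8 - -2.2 + 5)/5) = 25118.8643

25118.8643 pc


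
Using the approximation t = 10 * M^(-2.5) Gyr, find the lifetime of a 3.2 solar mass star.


t = 10 * M^(-2.5) = 10 * 3.2^(-2.5) = 0.5459

0.5459 Gyr


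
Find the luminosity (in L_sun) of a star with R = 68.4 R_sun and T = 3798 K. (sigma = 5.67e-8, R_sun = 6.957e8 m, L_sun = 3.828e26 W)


R = 68.4 * 6.957e8 m = 4.758588e+10 m. L = 4*pi*R^2*sigma*T^4 = 4*pi*(4.758588e+10)^2 * 5.67e-8 * 3798^4 = 3.357136305e+29 W. L/L_sun = 3.357136305e+29 / 3.828e26 = 876.9949

876.9949 L_sun


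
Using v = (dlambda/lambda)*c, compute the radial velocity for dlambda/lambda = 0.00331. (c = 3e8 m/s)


v = (dlambda/lambda) * c = 0.00331 * 3e8 = 993000.0

993000.0 m/s


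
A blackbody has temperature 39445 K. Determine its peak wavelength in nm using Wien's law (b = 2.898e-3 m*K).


lam_max = b / T = 2.898e-3 / 39445 = 7.347e-08 m = 73.4694 nm

73.4694 nm


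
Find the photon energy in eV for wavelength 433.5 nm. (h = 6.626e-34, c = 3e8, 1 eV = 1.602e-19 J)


E = hc/lambda = 6.626e-34 * 3e8 / 4.335e-07 = 4.585e-19 J = 2.8623 eV

2.8623 eV


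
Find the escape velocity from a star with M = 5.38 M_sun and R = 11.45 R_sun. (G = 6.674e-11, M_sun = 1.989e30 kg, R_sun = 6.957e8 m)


M = 5.38 * 1.989e30 kg = 1.070082e+31 kg; R = 11.45 * 6.957e8 m = 7.965765e+09 m. v_esc = sqrt(2GM/R) = sqrt(2 * 6.674e-11 * 1.070082e+31 / 7.965765e+09) = 423450.7275

423450.7275 m/s


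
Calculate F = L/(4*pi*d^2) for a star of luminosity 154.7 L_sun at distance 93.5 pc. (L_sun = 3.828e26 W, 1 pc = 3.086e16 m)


F = L / (4*pi*d^2) = 5.922e+28 / (4*pi*(2.885e+18)^2) = 5.660e-10

5.660e-10 W/m^2


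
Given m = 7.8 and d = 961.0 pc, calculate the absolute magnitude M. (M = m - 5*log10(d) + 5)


M = m - 5*log10(d) + 5 = 7.8 - 5*log10(961.0) + 5 = -2.1136

-2.1136


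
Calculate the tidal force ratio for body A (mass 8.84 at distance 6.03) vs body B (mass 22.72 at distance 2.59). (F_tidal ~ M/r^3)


Ratio = (M1/r1^3) / (M2/r2^3) = (8.84/6.03^3) / (22.72/2.59^3) = 0.0308

0.0308


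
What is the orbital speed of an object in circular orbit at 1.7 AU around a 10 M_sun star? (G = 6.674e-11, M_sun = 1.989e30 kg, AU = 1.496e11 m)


v = sqrt(GM/r) = sqrt(6.674e-11 * 1.989e+31 / 2.543e+11) = 72247.0694

72247.0694 m/s


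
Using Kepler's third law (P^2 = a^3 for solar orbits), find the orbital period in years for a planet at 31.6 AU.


P = a^(3/2) = 31.6^1.5 = 177.6359

177.6359 years


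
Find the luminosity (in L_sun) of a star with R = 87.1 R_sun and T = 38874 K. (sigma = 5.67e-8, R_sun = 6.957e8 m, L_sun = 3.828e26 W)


R = 87.1 * 6.957e8 m = 6.059547e+10 m. L = 4*pi*R^2*sigma*T^4 = 4*pi*(6.059547e+10)^2 * 5.67e-8 * 38874^4 = 5.974618248e+33 W. L/L_sun = 5.974618248e+33 / 3.828e26 = 1.561e+07

1.561e+07 L_sun


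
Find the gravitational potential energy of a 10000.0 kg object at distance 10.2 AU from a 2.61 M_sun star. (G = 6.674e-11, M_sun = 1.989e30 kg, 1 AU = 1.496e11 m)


M = 2.61 * 1.989e30 kg = 5.19129e+30 kg; r = 10.2 AU * 1.496e11 m/AU = 1.52592e+12 m. U = -GM*m/r = -(6.674e-11 * 5.19129e+30 * 10000.0) / 1.52592e+12 = -2.271e+12

-2.271e+12 J


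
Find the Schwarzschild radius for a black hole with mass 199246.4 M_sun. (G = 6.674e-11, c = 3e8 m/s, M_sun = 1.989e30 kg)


M = 199246.4 * 1.989e30 kg = 3.963010896e+35 kg. rs = 2GM/c^2 = 2 * 6.674e-11 * 3.963010896e+35 / (3e8)^2 = 5.878e+08

5.878e+08 m


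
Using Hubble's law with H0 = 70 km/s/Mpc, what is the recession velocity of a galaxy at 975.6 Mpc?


v = H0 * d = 70 * 975.6 = 68292.0

68292.0 km/s


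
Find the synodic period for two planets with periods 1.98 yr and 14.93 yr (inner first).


1/P_syn = |1/P1 - 1/P2| = |1/1.98 - 1/14.93| => P_syn = 2.2827

2.2827 years


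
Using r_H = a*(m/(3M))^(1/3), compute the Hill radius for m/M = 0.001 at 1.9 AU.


r_H = a * (m/3M)^(1/3) = 1.9 * (0.001/3)^(1/3) = 0.1317

0.1317 AU


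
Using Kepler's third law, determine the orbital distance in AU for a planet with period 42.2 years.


a = P^(2/3) = 42.2^(2/3) = 12.1211

12.1211 AU


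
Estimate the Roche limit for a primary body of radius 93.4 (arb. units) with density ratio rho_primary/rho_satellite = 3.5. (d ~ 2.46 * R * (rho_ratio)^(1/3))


d_Roche = 2.46 * 93.4 * 3.5^(1/3) = 348.8494

348.8494


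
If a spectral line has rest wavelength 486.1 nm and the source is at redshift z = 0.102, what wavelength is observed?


lam_obs = lam_emit * (1 + z) = 486.1 * (1 + 0.102) = 535.6822

535.6822 nm


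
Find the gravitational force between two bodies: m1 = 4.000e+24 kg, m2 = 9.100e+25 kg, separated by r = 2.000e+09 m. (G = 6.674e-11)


F = G*m1*m2/r^2 = 6.674e-11 * 4.000e+24 * 9.100e+25 / (2.000e+09)^2 = 6.674e-11 * 3.640e+50 / 4.000e+18 = 6.073e+21

6.073e+21 N


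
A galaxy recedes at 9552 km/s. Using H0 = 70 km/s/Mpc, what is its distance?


d = v / H0 = 9552 / 70 = 136.4571

136.4571 Mpc


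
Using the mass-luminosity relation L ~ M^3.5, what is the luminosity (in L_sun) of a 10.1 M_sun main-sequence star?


L/L_sun = (M/M_sun)^3.5 = 10.1^3.5 = 3274.3478

3274.3478 L_sun


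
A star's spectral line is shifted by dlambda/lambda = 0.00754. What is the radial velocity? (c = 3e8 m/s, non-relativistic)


v = (dlambda/lambda) * c = 0.00754 * 3e8 = 2.262e+06

2.262e+06 m/s


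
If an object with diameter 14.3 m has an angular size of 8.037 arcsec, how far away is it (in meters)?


D = size / theta_rad, theta_rad = 8.037 * pi/(180*3600) = 3.896e-05, D = 367000.9617

367000.9617 m


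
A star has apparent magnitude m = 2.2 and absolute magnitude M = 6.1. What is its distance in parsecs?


d = 10^((m - M + 5)/5) = 10^((2.2 - 6.1 + 5)/5) = 1.6596

1.6596 pc


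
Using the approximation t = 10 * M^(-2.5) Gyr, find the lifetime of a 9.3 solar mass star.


t = 10 * M^(-2.5) = 10 * 9.3^(-2.5) = 0.0379

0.0379 Gyr


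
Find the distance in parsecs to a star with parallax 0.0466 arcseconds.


d = 1/p = 1/0.0466 = 21.4592

21.4592 pc


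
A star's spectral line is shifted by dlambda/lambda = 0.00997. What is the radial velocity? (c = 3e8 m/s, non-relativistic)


v = (dlambda/lambda) * c = 0.00997 * 3e8 = 2.991e+06

2.991e+06 m/s


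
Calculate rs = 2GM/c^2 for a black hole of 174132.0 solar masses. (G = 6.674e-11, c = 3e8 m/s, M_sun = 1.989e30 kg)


M = 174132.0 * 1.989e30 kg = 3.46348548e+35 kg. rs = 2GM/c^2 = 2 * 6.674e-11 * 3.46348548e+35 / (3e8)^2 = 5.137e+08

5.137e+08 m


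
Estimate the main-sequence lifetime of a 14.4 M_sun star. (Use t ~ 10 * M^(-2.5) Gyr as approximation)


t = 10 * M^(-2.5) = 10 * 14.4^(-2.5) = 0.0127

0.0127 Gyr


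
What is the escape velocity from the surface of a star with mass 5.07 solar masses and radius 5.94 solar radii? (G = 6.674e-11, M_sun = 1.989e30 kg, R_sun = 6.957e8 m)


M = 5.07 * 1.989e30 kg = 1.008423e+31 kg; R = 5.94 * 6.957e8 m = 4.132458e+09 m. v_esc = sqrt(2GM/R) = sqrt(2 * 6.674e-11 * 1.008423e+31 / 4.132458e+09) = 570722.8307

570722.8307 m/s


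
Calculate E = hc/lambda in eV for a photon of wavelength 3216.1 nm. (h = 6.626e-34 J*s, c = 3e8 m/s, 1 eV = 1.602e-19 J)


E = hc/lambda = 6.626e-34 * 3e8 / 3.216e-06 = 6.181e-20 J = 0.3858 eV

0.3858 eV


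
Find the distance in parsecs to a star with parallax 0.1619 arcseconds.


d = 1/p = 1/0.1619 = 6.1767

6.1767 pc


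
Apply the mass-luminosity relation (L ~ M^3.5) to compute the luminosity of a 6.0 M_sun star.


L/L_sun = (M/M_sun)^3.5 = 6.0^3.5 = 529.0898

529.0898 L_sun


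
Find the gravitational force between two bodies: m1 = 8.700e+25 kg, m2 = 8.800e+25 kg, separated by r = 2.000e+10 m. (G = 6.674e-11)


F = G*m1*m2/r^2 = 6.674e-11 * 8.700e+25 * 8.800e+25 / (2.000e+10)^2 = 6.674e-11 * 7.656e+51 / 4.000e+20 = 1.277e+21

1.277e+21 N


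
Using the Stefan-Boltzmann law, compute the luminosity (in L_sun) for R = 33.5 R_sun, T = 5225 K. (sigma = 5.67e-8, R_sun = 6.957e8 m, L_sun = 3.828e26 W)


R = 33.5 * 6.957e8 m = 2.330595e+10 m. L = 4*pi*R^2*sigma*T^4 = 4*pi*(2.330595e+10)^2 * 5.67e-8 * 5225^4 = 2.884507834e+29 W. L/L_sun = 2.884507834e+29 / 3.828e26 = 753.5287

753.5287 L_sun


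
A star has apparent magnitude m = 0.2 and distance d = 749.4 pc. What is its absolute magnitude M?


M = m - 5*log10(d) + 5 = 0.2 - 5*log10(749.4) + 5 = -9.1736

-9.1736


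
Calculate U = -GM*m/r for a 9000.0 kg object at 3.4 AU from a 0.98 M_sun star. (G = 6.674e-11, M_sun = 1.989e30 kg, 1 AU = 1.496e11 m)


M = 0.98 * 1.989e30 kg = 1.94922e+30 kg; r = 3.4 AU * 1.496e11 m/AU = 5.0864e+11 m. U = -GM*m/r = -(6.674e-11 * 1.94922e+30 * 9000.0) / 5.0864e+11 = -2.302e+12

-2.302e+12 J


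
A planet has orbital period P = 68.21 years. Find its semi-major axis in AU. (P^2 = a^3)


a = P^(2/3) = 68.21^(2/3) = 16.6942

16.6942 AU


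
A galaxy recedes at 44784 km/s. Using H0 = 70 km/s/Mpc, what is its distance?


d = v / H0 = 44784 / 70 = 639.7714

639.7714 Mpc


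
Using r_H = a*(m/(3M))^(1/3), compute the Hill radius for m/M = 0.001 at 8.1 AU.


r_H = a * (m/3M)^(1/3) = 8.1 * (0.001/3)^(1/3) = 0.5616

0.5616 AU


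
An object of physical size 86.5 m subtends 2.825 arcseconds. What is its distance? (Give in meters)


D = size / theta_rad, theta_rad = 2.825 * pi/(180*3600) = 1.370e-05, D = 6.316e+06

6.316e+06 m


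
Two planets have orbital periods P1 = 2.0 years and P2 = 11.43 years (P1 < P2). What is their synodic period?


1/P_syn = |1/P1 - 1/P2| = |1/2.0 - 1/11.43| => P_syn = 2.4242

2.4242 years


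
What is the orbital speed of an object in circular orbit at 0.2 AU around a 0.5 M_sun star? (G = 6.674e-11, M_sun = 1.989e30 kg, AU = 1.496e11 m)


v = sqrt(GM/r) = sqrt(6.674e-11 * 9.945e+29 / 2.992e+10) = 47099.3269

47099.3269 m/s


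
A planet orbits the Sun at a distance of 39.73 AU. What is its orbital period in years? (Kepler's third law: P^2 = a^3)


P = a^(3/2) = 39.73^1.5 = 250.4251

250.4251 years


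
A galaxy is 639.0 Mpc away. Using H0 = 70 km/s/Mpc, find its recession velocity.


v = H0 * d = 70 * 639.0 = 44730.0

44730.0 km/s


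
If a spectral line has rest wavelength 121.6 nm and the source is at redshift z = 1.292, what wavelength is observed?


lam_obs = lam_emit * (1 + z) = 121.6 * (1 + 1.292) = 278.7072

278.7072 nm


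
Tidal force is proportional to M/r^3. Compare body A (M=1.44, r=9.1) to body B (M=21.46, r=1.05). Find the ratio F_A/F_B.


Ratio = (M1/r1^3) / (M2/r2^3) = (1.44/9.1^3) / (21.46/1.05^3) = 1.031e-04

1.031e-04


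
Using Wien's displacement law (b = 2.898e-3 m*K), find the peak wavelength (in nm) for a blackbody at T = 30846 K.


lam_max = b / T = 2.898e-3 / 30846 = 9.395e-08 m = 93.9506 nm

93.9506 nm


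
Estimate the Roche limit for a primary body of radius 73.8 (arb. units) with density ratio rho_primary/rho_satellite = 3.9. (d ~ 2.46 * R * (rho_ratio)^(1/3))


d_Roche = 2.46 * 73.8 * 3.9^(1/3) = 285.7676

285.7676


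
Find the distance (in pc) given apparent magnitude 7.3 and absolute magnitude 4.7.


d = 10^((m - M + 5)/5) = 10^((7.3 - 4.7 + 5)/5) = 33.1131

33.1131 pc


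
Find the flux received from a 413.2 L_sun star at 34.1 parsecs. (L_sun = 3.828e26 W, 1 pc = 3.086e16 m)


F = L / (4*pi*d^2) = 1.582e+29 / (4*pi*(1.052e+18)^2) = 1.137e-08

1.137e-08 W/m^2


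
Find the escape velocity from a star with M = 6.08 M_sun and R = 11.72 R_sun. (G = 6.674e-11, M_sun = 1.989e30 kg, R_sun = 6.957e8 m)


M = 6.08 * 1.989e30 kg = 1.209312e+31 kg; R = 11.72 * 6.957e8 m = 8.153604e+09 m. v_esc = sqrt(2GM/R) = sqrt(2 * 6.674e-11 * 1.209312e+31 / 8.153604e+09) = 444941.0473

444941.0473 m/s


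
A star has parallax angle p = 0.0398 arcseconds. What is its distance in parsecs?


d = 1/p = 1/0.0398 = 25.1256

25.1256 pc


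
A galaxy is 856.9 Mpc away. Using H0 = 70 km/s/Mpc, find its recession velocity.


v = H0 * d = 70 * 856.9 = 59983.0

59983.0 km/s


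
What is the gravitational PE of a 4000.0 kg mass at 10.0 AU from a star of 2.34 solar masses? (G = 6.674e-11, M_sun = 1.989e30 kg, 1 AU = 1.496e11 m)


M = 2.34 * 1.989e30 kg = 4.65426e+30 kg; r = 10.0 AU * 1.496e11 m/AU = 1.496e+12 m. U = -GM*m/r = -(6.674e-11 * 4.65426e+30 * 4000.0) / 1.496e+12 = -8.305e+11

-8.305e+11 J


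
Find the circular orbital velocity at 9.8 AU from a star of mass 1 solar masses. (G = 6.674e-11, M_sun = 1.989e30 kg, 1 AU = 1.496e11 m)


v = sqrt(GM/r) = sqrt(6.674e-11 * 1.989e+30 / 1.466e+12) = 9515.501

9515.501 m/s


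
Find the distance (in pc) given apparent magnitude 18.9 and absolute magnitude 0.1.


d = 10^((m - M + 5)/5) = 10^((18.9 - 0.1 + 5)/5) = 57543.9937

57543.9937 pc


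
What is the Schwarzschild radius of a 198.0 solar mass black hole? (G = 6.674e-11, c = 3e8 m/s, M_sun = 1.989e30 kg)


M = 198.0 * 1.989e30 kg = 3.93822e+32 kg. rs = 2GM/c^2 = 2 * 6.674e-11 * 3.93822e+32 / (3e8)^2 = 584081.784

584081.784 m


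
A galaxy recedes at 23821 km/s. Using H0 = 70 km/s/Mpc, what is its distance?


d = v / H0 = 23821 / 70 = 340.3

340.3 Mpc


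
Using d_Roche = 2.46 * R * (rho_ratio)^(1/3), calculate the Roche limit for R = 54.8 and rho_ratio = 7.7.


d_Roche = 2.46 * 54.8 * 7.7^(1/3) = 266.2028

266.2028


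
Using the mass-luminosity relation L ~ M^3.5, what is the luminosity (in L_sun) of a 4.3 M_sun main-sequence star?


L/L_sun = (M/M_sun)^3.5 = 4.3^3.5 = 164.8692

164.8692 L_sun


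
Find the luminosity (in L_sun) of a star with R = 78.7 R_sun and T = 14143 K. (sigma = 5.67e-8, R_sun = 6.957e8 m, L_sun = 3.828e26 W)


R = 78.7 * 6.957e8 m = 5.475159e+10 m. L = 4*pi*R^2*sigma*T^4 = 4*pi*(5.475159e+10)^2 * 5.67e-8 * 14143^4 = 8.545796757e+31 W. L/L_sun = 8.545796757e+31 / 3.828e26 = 223244.4294

223244.4294 L_sun


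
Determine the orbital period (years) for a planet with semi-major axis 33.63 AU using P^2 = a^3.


P = a^(3/2) = 33.63^1.5 = 195.025

195.025 years


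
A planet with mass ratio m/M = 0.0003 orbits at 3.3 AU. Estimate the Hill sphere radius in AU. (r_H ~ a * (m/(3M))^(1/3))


r_H = a * (m/3M)^(1/3) = 3.3 * (0.0003/3)^(1/3) = 0.1532

0.1532 AU


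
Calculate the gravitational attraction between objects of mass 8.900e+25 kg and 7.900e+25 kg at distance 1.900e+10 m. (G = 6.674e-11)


F = G*m1*m2/r^2 = 6.674e-11 * 8.900e+25 * 7.900e+25 / (1.900e+10)^2 = 6.674e-11 * 7.031e+51 / 3.610e+20 = 1.300e+21

1.300e+21 N


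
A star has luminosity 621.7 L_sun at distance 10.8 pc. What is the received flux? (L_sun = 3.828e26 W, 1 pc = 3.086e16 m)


F = L / (4*pi*d^2) = 2.380e+29 / (4*pi*(3.333e+17)^2) = 1.705e-07

1.705e-07 W/m^2


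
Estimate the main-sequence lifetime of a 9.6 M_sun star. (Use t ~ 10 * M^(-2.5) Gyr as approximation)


t = 10 * M^(-2.5) = 10 * 9.6^(-2.5) = 0.035

0.035 Gyr


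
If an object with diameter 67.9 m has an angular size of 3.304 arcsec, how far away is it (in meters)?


D = size / theta_rad, theta_rad = 3.304 * pi/(180*3600) = 1.602e-05, D = 4.239e+06

4.239e+06 m


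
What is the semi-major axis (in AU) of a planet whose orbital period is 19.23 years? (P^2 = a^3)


a = P^(2/3) = 19.23^(2/3) = 7.1777

7.1777 AU


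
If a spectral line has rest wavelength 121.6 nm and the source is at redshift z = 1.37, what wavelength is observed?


lam_obs = lam_emit * (1 + z) = 121.6 * (1 + 1.37) = 288.192

288.192 nm


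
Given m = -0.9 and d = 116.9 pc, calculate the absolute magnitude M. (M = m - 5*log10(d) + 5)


M = m - 5*log10(d) + 5 = -0.9 - 5*log10(116.9) + 5 = -6.2391

-6.2391


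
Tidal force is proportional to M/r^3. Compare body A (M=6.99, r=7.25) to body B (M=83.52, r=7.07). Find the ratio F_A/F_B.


Ratio = (M1/r1^3) / (M2/r2^3) = (6.99/7.25^3) / (83.52/7.07^3) = 0.0776

0.0776


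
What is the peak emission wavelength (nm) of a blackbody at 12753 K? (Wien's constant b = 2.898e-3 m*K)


lam_max = b / T = 2.898e-3 / 12753 = 2.272e-07 m = 227.2406 nm

227.2406 nm


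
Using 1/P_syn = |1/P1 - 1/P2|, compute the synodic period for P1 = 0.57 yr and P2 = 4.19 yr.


1/P_syn = |1/P1 - 1/P2| = |1/0.57 - 1/4.19| => P_syn = 0.6598

0.6598 years


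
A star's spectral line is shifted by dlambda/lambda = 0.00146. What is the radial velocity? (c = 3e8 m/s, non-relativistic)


v = (dlambda/lambda) * c = 0.00146 * 3e8 = 438000.0

438000.0 m/s


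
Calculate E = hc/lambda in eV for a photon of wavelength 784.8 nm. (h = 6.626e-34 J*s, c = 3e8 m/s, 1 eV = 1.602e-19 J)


E = hc/lambda = 6.626e-34 * 3e8 / 7.848e-07 = 2.533e-19 J = 1.5811 eV

1.5811 eV


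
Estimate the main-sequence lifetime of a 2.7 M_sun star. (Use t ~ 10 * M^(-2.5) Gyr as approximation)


t = 10 * M^(-2.5) = 10 * 2.7^(-2.5) = 0.8348

0.8348 Gyr


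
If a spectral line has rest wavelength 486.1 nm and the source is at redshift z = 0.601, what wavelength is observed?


lam_obs = lam_emit * (1 + z) = 486.1 * (1 + 0.601) = 778.2461

778.2461 nm


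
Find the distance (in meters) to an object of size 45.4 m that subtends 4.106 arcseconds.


D = size / theta_rad, theta_rad = 4.106 * pi/(180*3600) = 1.991e-05, D = 2.281e+06

2.281e+06 m


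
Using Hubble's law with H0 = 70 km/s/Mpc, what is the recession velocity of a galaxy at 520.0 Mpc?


v = H0 * d = 70 * 520.0 = 36400.0

36400.0 km/s


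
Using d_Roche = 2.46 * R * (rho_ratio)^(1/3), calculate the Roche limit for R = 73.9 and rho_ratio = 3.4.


d_Roche = 2.46 * 73.9 * 3.4^(1/3) = 273.3627

273.3627


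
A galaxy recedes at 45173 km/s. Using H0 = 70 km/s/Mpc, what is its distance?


d = v / H0 = 45173 / 70 = 645.3286

645.3286 Mpc


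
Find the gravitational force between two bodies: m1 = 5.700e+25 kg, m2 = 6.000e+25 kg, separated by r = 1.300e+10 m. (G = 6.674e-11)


F = G*m1*m2/r^2 = 6.674e-11 * 5.700e+25 * 6.000e+25 / (1.300e+10)^2 = 6.674e-11 * 3.420e+51 / 1.690e+20 = 1.351e+21

1.351e+21 N


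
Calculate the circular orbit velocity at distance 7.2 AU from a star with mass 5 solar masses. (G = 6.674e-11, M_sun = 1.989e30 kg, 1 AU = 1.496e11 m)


v = sqrt(GM/r) = sqrt(6.674e-11 * 9.945e+30 / 1.077e+12) = 24823.5249

24823.5249 m/s


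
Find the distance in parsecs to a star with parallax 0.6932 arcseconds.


d = 1/p = 1/0.6932 = 1.4426

1.4426 pc


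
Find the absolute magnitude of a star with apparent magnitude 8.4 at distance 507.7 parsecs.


M = m - 5*log10(d) + 5 = 8.4 - 5*log10(507.7) + 5 = -0.128

-0.128


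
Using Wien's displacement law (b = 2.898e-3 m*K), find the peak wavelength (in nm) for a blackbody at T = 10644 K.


lam_max = b / T = 2.898e-3 / 10644 = 2.723e-07 m = 272.2661 nm

272.2661 nm


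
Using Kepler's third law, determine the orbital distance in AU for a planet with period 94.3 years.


a = P^(2/3) = 94.3^(2/3) = 20.7177

20.7177 AU


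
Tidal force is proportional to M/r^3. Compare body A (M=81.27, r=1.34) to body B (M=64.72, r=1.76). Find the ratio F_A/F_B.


Ratio = (M1/r1^3) / (M2/r2^3) = (81.27/1.34^3) / (64.72/1.76^3) = 2.8452

2.8452


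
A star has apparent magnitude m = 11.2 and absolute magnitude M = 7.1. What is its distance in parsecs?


d = 10^((m - M + 5)/5) = 10^((11.2 - 7.1 + 5)/5) = 66.0693

66.0693 pc


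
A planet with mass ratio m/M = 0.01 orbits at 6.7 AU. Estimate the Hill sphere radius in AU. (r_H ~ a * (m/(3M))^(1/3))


r_H = a * (m/3M)^(1/3) = 6.7 * (0.01/3)^(1/3) = 1.0008

1.0008 AU


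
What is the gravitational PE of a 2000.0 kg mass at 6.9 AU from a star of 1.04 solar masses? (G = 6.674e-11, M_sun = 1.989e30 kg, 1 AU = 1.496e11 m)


M = 1.04 * 1.989e30 kg = 2.06856e+30 kg; r = 6.9 AU * 1.496e11 m/AU = 1.03224e+12 m. U = -GM*m/r = -(6.674e-11 * 2.06856e+30 * 2000.0) / 1.03224e+12 = -2.675e+11

-2.675e+11 J


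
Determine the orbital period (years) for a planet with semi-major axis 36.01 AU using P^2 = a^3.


P = a^(3/2) = 36.01^1.5 = 216.09

216.09 years


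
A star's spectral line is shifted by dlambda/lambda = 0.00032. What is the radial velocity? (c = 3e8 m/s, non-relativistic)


v = (dlambda/lambda) * c = 0.00032 * 3e8 = 96000.0

96000.0 m/s


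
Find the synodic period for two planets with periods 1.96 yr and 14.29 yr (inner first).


1/P_syn = |1/P1 - 1/P2| = |1/1.96 - 1/14.29| => P_syn = 2.2716

2.2716 years


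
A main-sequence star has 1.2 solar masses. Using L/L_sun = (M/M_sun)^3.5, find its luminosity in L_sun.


L/L_sun = (M/M_sun)^3.5 = 1.2^3.5 = 1.8929

1.8929 L_sun


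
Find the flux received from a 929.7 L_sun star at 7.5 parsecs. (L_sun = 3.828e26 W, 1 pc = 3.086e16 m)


F = L / (4*pi*d^2) = 3.559e+29 / (4*pi*(2.314e+17)^2) = 5.287e-07

5.287e-07 W/m^2


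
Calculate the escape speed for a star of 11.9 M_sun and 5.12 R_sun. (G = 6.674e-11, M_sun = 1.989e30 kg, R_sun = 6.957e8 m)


M = 11.9 * 1.989e30 kg = 2.36691e+31 kg; R = 5.12 * 6.957e8 m = 3.561984e+09 m. v_esc = sqrt(2GM/R) = sqrt(2 * 6.674e-11 * 2.36691e+31 / 3.561984e+09) = 941787.6457

941787.6457 m/s


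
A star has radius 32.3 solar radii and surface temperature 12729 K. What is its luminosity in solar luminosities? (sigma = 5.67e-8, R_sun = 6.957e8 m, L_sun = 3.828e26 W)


R = 32.3 * 6.957e8 m = 2.247111e+10 m. L = 4*pi*R^2*sigma*T^4 = 4*pi*(2.247111e+10)^2 * 5.67e-8 * 12729^4 = 9.445373158e+30 W. L/L_sun = 9.445373158e+30 / 3.828e26 = 24674.4335

24674.4335 L_sun


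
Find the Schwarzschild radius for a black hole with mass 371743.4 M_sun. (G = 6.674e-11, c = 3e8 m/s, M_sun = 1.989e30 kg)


M = 371743.4 * 1.989e30 kg = 7.393976226e+35 kg. rs = 2GM/c^2 = 2 * 6.674e-11 * 7.393976226e+35 / (3e8)^2 = 1.097e+09

1.097e+09 m


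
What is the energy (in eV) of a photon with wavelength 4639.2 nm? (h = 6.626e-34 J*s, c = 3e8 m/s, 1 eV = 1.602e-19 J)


E = hc/lambda = 6.626e-34 * 3e8 / 4.639e-06 = 4.285e-20 J = 0.2675 eV

0.2675 eV


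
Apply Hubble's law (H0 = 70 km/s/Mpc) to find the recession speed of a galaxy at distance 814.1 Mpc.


v = H0 * d = 70 * 814.1 = 56987.0

56987.0 km/s


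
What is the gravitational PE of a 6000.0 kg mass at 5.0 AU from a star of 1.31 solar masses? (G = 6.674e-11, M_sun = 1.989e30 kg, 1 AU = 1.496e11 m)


M = 1.31 * 1.989e30 kg = 2.60559e+30 kg; r = 5.0 AU * 1.496e11 m/AU = 7.48e+11 m. U = -GM*m/r = -(6.674e-11 * 2.60559e+30 * 6000.0) / 7.48e+11 = -1.395e+12

-1.395e+12 J


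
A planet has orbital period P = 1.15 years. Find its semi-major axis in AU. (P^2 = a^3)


a = P^(2/3) = 1.15^(2/3) = 1.0977

1.0977 AU


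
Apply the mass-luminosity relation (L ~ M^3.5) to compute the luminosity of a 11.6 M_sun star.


L/L_sun = (M/M_sun)^3.5 = 11.6^3.5 = 5316.2202

5316.2202 L_sun


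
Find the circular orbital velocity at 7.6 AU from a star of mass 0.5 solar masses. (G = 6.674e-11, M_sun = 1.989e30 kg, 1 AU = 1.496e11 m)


v = sqrt(GM/r) = sqrt(6.674e-11 * 9.945e+29 / 1.137e+12) = 7640.5197

7640.5197 m/s


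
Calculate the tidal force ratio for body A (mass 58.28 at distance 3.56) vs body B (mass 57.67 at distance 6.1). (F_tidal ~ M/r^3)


Ratio = (M1/r1^3) / (M2/r2^3) = (58.28/3.56^3) / (57.67/6.1^3) = 5.084

5.084


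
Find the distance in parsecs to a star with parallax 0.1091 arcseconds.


d = 1/p = 1/0.1091 = 9.1659

9.1659 pc


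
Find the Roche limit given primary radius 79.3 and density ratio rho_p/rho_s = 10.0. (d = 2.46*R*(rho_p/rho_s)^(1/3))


d_Roche = 2.46 * 79.3 * 10.0^(1/3) = 420.2828

420.2828


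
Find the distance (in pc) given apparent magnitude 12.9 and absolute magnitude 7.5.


d = 10^((m - M + 5)/5) = 10^((12.9 - 7.5 + 5)/5) = 120.2264

120.2264 pc


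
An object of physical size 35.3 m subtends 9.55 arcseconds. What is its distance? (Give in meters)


D = size / theta_rad, theta_rad = 9.55 * pi/(180*3600) = 4.630e-05, D = 762423.8388

762423.8388 m


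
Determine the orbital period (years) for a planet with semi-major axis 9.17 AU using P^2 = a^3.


P = a^(3/2) = 9.17^1.5 = 27.7686

27.7686 years


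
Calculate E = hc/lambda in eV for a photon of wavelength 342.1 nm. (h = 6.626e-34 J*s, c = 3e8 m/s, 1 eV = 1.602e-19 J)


E = hc/lambda = 6.626e-34 * 3e8 / 3.421e-07 = 5.811e-19 J = 3.6271 eV

3.6271 eV


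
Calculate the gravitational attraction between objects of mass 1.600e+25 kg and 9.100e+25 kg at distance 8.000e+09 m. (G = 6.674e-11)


F = G*m1*m2/r^2 = 6.674e-11 * 1.600e+25 * 9.100e+25 / (8.000e+09)^2 = 6.674e-11 * 1.456e+51 / 6.400e+19 = 1.518e+21

1.518e+21 N


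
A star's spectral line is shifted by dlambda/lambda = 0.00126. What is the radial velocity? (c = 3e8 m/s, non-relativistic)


v = (dlambda/lambda) * c = 0.00126 * 3e8 = 378000.0

378000.0 m/s


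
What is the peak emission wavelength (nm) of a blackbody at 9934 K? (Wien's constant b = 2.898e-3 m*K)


lam_max = b / T = 2.898e-3 / 9934 = 2.917e-07 m = 291.7254 nm

291.7254 nm


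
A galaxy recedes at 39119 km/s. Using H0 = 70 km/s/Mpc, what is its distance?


d = v / H0 = 39119 / 70 = 558.8429

558.8429 Mpc


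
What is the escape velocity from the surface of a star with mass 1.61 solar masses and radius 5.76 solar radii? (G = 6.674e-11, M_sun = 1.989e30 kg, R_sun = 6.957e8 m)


M = 1.61 * 1.989e30 kg = 3.20229e+30 kg; R = 5.76 * 6.957e8 m = 4.007232e+09 m. v_esc = sqrt(2GM/R) = sqrt(2 * 6.674e-11 * 3.20229e+30 / 4.007232e+09) = 326600.0036

326600.0036 m/s


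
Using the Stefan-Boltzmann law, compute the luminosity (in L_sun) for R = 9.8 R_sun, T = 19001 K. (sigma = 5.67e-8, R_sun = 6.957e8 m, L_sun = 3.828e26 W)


R = 9.8 * 6.957e8 m = 6.81786e+09 m. L = 4*pi*R^2*sigma*T^4 = 4*pi*(6.81786e+09)^2 * 5.67e-8 * 19001^4 = 4.317127875e+30 W. L/L_sun = 4.317127875e+30 / 3.828e26 = 11277.7635

11277.7635 L_sun


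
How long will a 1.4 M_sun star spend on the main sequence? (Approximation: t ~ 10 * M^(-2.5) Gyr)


t = 10 * M^(-2.5) = 10 * 1.4^(-2.5) = 4.312

4.312 Gyr


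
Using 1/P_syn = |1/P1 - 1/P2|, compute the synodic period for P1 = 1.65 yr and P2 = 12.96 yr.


1/P_syn = |1/P1 - 1/P2| = |1/1.65 - 1/12.96| => P_syn = 1.8907

1.8907 years


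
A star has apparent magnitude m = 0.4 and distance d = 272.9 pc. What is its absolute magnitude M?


M = m - 5*log10(d) + 5 = 0.4 - 5*log10(272.9) + 5 = -6.78

-6.78


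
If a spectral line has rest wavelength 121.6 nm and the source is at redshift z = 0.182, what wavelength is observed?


lam_obs = lam_emit * (1 + z) = 121.6 * (1 + 0.182) = 143.7312

143.7312 nm


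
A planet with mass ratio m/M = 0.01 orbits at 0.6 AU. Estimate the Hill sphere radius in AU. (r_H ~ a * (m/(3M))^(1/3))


r_H = a * (m/3M)^(1/3) = 0.6 * (0.01/3)^(1/3) = 0.0896

0.0896 AU


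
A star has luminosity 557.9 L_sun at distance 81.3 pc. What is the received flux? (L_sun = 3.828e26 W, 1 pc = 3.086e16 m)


F = L / (4*pi*d^2) = 2.136e+29 / (4*pi*(2.509e+18)^2) = 2.700e-09

2.700e-09 W/m^2


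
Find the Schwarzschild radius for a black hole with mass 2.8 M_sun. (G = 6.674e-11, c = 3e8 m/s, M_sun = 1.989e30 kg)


M = 2.8 * 1.989e30 kg = 5.5692e+30 kg. rs = 2GM/c^2 = 2 * 6.674e-11 * 5.5692e+30 / (3e8)^2 = 8259.7424

8259.7424 m


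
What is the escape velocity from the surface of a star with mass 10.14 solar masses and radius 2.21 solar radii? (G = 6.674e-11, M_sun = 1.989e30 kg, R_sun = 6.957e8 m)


M = 10.14 * 1.989e30 kg = 2.016846e+31 kg; R = 2.21 * 6.957e8 m = 1.537497e+09 m. v_esc = sqrt(2GM/R) = sqrt(2 * 6.674e-11 * 2.016846e+31 / 1.537497e+09) = 1.323e+06

1.323e+06 m/s


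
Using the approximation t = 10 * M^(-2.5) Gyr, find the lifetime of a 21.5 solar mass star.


t = 10 * M^(-2.5) = 10 * 21.5^(-2.5) = 0.0047

0.0047 Gyr


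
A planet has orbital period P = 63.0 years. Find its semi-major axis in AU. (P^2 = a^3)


a = P^(2/3) = 63.0^(2/3) = 15.8329

15.8329 AU


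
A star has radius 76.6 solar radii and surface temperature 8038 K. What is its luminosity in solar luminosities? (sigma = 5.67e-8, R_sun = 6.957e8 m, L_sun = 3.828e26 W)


R = 76.6 * 6.957e8 m = 5.329062e+10 m. L = 4*pi*R^2*sigma*T^4 = 4*pi*(5.329062e+10)^2 * 5.67e-8 * 8038^4 = 8.446688459e+30 W. L/L_sun = 8.446688459e+30 / 3.828e26 = 22065.5393

22065.5393 L_sun


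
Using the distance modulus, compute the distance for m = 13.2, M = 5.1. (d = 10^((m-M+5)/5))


d = 10^((m - M + 5)/5) = 10^((13.2 - 5.1 + 5)/5) = 416.8694

416.8694 pc


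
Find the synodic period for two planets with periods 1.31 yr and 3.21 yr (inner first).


1/P_syn = |1/P1 - 1/P2| = |1/1.31 - 1/3.21| => P_syn = 2.2132

2.2132 years


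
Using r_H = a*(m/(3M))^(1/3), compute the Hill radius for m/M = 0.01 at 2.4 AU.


r_H = a * (m/3M)^(1/3) = 2.4 * (0.01/3)^(1/3) = 0.3585

0.3585 AU


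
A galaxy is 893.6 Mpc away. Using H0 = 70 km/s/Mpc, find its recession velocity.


v = H0 * d = 70 * 893.6 = 62552.0

62552.0 km/s


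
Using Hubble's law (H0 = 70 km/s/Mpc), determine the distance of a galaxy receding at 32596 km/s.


d = v / H0 = 32596 / 70 = 465.6571

465.6571 Mpc


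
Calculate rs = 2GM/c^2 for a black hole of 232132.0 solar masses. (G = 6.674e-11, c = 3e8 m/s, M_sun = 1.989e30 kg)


M = 232132.0 * 1.989e30 kg = 4.61710548e+35 kg. rs = 2GM/c^2 = 2 * 6.674e-11 * 4.61710548e+35 / (3e8)^2 = 6.848e+08

6.848e+08 m


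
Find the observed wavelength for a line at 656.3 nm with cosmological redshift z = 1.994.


lam_obs = lam_emit * (1 + z) = 656.3 * (1 + 1.994) = 1964.9622

1964.9622 nm


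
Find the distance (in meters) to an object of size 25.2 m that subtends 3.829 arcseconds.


D = size / theta_rad, theta_rad = 3.829 * pi/(180*3600) = 1.856e-05, D = 1.358e+06

1.358e+06 m


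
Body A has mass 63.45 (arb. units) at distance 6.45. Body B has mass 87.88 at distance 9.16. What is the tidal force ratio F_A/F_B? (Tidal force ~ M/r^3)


Ratio = (M1/r1^3) / (M2/r2^3) = (63.45/6.45^3) / (87.88/9.16^3) = 2.068

2.068


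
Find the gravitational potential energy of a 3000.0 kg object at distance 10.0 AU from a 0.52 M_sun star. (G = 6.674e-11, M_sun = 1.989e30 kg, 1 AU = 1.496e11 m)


M = 0.52 * 1.989e30 kg = 1.03428e+30 kg; r = 10.0 AU * 1.496e11 m/AU = 1.496e+12 m. U = -GM*m/r = -(6.674e-11 * 1.03428e+30 * 3000.0) / 1.496e+12 = -1.384e+11

-1.384e+11 J
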